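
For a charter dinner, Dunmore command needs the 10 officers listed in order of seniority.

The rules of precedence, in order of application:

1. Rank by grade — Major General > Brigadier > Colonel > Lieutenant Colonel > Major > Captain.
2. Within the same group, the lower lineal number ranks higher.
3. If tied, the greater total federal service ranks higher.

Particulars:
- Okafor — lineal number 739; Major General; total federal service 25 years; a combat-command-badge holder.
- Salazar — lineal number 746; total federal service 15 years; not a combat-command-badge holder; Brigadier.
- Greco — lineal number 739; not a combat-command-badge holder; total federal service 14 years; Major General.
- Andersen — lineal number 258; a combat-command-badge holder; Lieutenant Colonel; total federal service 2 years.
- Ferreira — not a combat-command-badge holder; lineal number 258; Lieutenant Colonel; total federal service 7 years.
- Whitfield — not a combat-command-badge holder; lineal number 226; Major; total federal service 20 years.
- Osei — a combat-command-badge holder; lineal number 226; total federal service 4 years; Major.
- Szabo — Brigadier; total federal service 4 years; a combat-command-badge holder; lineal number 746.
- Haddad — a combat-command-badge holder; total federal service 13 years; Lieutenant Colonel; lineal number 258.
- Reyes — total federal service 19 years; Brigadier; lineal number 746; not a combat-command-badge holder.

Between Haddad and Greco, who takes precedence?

By grade: Okafor and Greco (Major General); then Reyes, Salazar and Szabo (Brigadier); then Haddad, Ferreira and Andersen (Lieutenant Colonel); then Whitfield and Osei (Major).
Okafor and Greco both have lineal number 739, so the next rule applies.
Among Okafor and Greco, by total federal service (higher first): Okafor (25 years) before Greco (14 years).
Reyes, Salazar and Szabo all have lineal number 746, so the next rule applies.
Among Reyes, Salazar and Szabo, by total federal service (higher first): Reyes (19 years) before Salazar (15 years) before Szabo (4 years).
Haddad, Ferreira and Andersen all have lineal number 258, so the next rule applies.
Among Haddad, Ferreira and Andersen, by total federal service (higher first): Haddad (13 years) before Ferreira (7 years) before Andersen (2 years).
Whitfield and Osei both have lineal number 226, so the next rule applies.
Among Whitfield and Osei, by total federal service (higher first): Whitfield (20 years) before Osei (4 years).
So Greco takes precedence.

Greco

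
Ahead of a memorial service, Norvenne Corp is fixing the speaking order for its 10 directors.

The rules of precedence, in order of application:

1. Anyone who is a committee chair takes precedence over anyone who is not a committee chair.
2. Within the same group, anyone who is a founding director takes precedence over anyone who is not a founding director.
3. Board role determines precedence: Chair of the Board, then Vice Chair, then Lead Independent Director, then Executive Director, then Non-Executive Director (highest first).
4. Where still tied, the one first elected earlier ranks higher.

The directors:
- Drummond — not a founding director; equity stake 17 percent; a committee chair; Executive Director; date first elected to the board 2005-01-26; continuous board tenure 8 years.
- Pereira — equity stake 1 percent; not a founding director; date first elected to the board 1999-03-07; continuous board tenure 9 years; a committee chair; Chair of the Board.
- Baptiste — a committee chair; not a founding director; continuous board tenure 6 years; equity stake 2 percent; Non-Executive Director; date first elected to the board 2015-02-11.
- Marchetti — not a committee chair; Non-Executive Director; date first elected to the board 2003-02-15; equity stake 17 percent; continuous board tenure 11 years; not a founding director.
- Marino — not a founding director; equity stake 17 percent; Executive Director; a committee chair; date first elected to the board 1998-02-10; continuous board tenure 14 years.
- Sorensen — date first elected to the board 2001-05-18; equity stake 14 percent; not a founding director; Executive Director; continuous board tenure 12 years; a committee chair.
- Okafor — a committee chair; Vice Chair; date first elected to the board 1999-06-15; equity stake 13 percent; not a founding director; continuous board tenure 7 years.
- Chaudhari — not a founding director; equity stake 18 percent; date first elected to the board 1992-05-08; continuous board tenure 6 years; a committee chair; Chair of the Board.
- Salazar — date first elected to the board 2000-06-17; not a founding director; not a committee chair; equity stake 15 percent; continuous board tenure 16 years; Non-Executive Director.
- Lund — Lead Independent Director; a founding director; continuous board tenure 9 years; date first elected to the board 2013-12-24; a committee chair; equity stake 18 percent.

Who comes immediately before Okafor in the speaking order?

By the first rule: Lund, Chaudhari, Pereira, Okafor, Marino, Sorensen, Drummond and Baptiste (each a committee chair); then Salazar and Marchetti (both not a committee chair).
Among Lund, Chaudhari, Pereira, Okafor, Marino, Sorensen, Drummond and Baptiste, a founding director before not a founding director: Lund (a founding director) before Chaudhari, Pereira, Okafor, Marino, Sorensen, Drummond and Baptiste (not a founding director).
Among Chaudhari, Pereira, Okafor, Marino, Sorensen, Drummond and Baptiste, by board role: Chaudhari and Pereira (Chair of the Board) before Okafor (Vice Chair) before Marino, Sorensen and Drummond (Executive Director) before Baptiste (Non-Executive Director).
Among Chaudhari and Pereira, by date first elected to the board (earlier first): Chaudhari (1992-05-08) before Pereira (1999-03-07).
Among Marino, Sorensen and Drummond, by date first elected to the board (earlier first): Marino (1998-02-10) before Sorensen (2001-05-18) before Drummond (2005-01-26).
Salazar and Marchetti are each not a founding director, so the next rule applies.
Salazar and Marchetti are each Non-Executive Director, so the next rule applies.
Among Salazar and Marchetti, by date first elected to the board (earlier first): Salazar (2000-06-17) before Marchetti (2003-02-15).
Order: Lund, Chaudhari, Pereira, Okafor, Marino, Sorensen, Drummond, Baptiste, Salazar, Marchetti.

Pereira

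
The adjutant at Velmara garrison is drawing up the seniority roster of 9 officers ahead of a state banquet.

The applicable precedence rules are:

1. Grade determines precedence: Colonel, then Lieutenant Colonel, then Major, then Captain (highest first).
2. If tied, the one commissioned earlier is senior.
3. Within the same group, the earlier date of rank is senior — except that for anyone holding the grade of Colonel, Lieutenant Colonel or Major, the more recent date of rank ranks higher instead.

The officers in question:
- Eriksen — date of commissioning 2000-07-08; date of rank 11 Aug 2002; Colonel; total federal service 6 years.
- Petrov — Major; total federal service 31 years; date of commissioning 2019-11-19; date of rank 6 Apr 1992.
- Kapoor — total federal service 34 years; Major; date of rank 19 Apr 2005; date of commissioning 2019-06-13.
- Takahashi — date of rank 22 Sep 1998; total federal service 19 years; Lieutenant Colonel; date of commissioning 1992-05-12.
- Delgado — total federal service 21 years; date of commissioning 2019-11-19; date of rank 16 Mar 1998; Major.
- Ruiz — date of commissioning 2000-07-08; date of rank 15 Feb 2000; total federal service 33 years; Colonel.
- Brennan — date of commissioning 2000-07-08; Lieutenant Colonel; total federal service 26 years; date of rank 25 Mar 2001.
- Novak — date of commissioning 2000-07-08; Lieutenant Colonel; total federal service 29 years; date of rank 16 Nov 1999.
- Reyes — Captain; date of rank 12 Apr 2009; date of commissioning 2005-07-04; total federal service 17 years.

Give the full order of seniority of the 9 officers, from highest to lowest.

Eriksen, Ruiz, Takahashi, Brennan, Novak, Kapoor, Delgado, Petrov, Reyes

By grade: Eriksen and Ruiz (Colonel); then Takahashi, Brennan and Novak (Lieutenant Colonel); then Kapoor, Delgado and Petrov (Major); then Reyes (Captain).
Eriksen and Ruiz both have date of commissioning 2000-07-08, so the next rule applies.
Among Eriksen and Ruiz, by date of rank (later first) (reversed rule for this group): Eriksen (11 Aug 2002) before Ruiz (15 Feb 2000).
Among Takahashi, Brennan and Novak, by date of commissioning (earlier first): Takahashi (1992-05-12) before Brennan and Novak (2000-07-08).
Among Brennan and Novak, by date of rank (later first) (reversed rule for this group): Brennan (25 Mar 2001) before Novak (16 Nov 1999).
Among Kapoor, Delgado and Petrov, by date of commissioning (earlier first): Kapoor (2019-06-13) before Delgado and Petrov (2019-11-19).
Among Delgado and Petrov, by date of rank (later first) (reversed rule for this group): Delgado (16 Mar 1998) before Petrov (6 Apr 1992).
Full order: Eriksen, Ruiz, Takahashi, Brennan, Novak, Kapoor, Delgado, Petrov, Reyes.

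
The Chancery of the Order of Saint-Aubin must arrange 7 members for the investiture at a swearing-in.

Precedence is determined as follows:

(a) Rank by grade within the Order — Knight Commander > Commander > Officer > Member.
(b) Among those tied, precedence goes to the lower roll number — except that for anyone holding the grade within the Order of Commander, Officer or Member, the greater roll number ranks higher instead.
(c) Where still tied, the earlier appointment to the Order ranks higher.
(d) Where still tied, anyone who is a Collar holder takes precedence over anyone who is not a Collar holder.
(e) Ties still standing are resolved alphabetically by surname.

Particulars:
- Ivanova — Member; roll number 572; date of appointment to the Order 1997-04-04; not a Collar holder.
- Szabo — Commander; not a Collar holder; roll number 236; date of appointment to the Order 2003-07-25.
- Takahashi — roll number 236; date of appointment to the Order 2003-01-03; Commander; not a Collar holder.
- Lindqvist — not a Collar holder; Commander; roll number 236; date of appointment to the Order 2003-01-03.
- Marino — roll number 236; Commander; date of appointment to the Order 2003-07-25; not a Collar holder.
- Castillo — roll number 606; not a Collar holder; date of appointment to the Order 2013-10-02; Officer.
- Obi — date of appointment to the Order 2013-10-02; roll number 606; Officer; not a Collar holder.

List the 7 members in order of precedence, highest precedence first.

Lindqvist, Takahashi, Marino, Szabo, Castillo, Obi, Ivanova

By grade within the Order: Lindqvist, Takahashi, Marino and Szabo (Commander); then Castillo and Obi (Officer); then Ivanova (Member).
Lindqvist, Takahashi, Marino and Szabo all have roll number 236, so the next rule applies.
Among Lindqvist, Takahashi, Marino and Szabo, by date of appointment to the Order (earlier first): Lindqvist and Takahashi (2003-01-03) before Marino and Szabo (2003-07-25).
Lindqvist and Takahashi are each not a Collar holder, so the next rule applies.
Among Lindqvist and Takahashi, alphabetically by surname: Lindqvist before Takahashi.
Marino and Szabo are each not a Collar holder, so the next rule applies.
Among Marino and Szabo, alphabetically by surname: Marino before Szabo.
Castillo and Obi both have roll number 606, so the next rule applies.
Castillo and Obi both have date of appointment to the Order 2013-10-02, so the next rule applies.
Castillo and Obi are each not a Collar holder, so the next rule applies.
Among Castillo and Obi, alphabetically by surname: Castillo before Obi.
Full order: Lindqvist, Takahashi, Marino, Szabo, Castillo, Obi, Ivanova.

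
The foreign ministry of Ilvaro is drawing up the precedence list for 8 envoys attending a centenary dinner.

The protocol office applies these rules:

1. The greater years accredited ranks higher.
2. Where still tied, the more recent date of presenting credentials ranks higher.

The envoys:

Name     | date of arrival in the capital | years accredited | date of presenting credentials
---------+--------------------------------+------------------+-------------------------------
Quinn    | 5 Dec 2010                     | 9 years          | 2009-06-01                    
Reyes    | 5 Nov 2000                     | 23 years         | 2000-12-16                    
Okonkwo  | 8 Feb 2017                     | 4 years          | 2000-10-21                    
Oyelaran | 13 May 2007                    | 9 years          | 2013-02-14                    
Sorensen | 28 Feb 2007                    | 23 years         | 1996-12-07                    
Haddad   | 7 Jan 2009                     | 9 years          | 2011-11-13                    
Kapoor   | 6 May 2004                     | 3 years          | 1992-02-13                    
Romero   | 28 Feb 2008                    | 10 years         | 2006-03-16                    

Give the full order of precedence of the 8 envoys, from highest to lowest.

By years accredited (higher first): Reyes and Sorensen (both 23 years); then Romero (10 years); then Oyelaran, Haddad and Quinn (each 9 years); then Okonkwo (4 years); then Kapoor (3 years).
Among Reyes and Sorensen, by date of presenting credentials (later first): Reyes (2000-12-16) before Sorensen (1996-12-07).
Among Oyelaran, Haddad and Quinn, by date of presenting credentials (later first): Oyelaran (2013-02-14) before Haddad (2011-11-13) before Quinn (2009-06-01).
Full order: Reyes, Sorensen, Romero, Oyelaran, Haddad, Quinn, Okonkwo, Kapoor.

Reyes, Sorensen, Romero, Oyelaran, Haddad, Quinn, Okonkwo, Kapoor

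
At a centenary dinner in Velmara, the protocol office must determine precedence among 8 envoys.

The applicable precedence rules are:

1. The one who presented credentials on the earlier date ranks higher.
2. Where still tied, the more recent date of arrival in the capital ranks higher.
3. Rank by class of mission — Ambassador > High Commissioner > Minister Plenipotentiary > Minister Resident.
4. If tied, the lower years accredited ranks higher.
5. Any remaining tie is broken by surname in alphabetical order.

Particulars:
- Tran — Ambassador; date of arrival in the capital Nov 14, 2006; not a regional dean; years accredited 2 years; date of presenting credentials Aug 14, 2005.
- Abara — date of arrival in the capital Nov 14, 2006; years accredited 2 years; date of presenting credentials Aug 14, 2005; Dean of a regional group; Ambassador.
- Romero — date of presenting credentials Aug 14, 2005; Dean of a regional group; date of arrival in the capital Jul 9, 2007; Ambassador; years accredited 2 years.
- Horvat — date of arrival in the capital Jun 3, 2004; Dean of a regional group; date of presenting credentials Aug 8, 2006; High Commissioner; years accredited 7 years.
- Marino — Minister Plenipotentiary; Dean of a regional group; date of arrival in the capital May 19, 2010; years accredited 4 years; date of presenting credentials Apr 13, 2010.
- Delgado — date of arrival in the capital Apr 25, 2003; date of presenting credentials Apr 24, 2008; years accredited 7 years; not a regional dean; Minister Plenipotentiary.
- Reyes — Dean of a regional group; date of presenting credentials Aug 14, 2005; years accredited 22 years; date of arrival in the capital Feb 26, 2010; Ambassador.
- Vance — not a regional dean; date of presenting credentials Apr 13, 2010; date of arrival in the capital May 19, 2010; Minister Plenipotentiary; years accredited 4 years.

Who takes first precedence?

By date of presenting credentials (earlier first): Reyes, Romero, Abara and Tran (each Aug 14, 2005); then Horvat (Aug 8, 2006); then Delgado (Apr 24, 2008); then Marino and Vance (both Apr 13, 2010).
Among Reyes, Romero, Abara and Tran, by date of arrival in the capital (later first): Reyes (Feb 26, 2010) before Romero (Jul 9, 2007) before Abara and Tran (Nov 14, 2006).
Abara and Tran are each Ambassador, so the next rule applies.
Abara and Tran both have years accredited 2 years, so the next rule applies.
Among Abara and Tran, alphabetically by surname: Abara before Tran.
Marino and Vance both have date of arrival in the capital May 19, 2010, so the next rule applies.
Marino and Vance are each Minister Plenipotentiary, so the next rule applies.
Marino and Vance both have years accredited 4 years, so the next rule applies.
Among Marino and Vance, alphabetically by surname: Marino before Vance.
Order: Reyes, Romero, Abara, Tran, Horvat, Delgado, Marino, Vance.

Reyes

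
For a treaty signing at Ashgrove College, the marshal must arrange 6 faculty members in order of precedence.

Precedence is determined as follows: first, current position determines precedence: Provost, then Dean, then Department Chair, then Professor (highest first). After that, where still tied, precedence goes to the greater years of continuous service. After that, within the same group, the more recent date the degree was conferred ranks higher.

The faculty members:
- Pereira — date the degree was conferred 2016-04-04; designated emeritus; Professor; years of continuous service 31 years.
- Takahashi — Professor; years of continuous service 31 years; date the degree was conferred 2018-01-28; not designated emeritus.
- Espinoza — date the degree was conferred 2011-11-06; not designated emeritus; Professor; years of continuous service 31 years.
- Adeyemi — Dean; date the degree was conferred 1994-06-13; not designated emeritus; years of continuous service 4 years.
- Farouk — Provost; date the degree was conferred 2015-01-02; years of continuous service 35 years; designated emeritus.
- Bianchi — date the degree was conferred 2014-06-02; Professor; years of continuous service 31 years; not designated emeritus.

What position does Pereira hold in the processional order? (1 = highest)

4

By current position: Farouk (Provost); then Adeyemi (Dean); then Takahashi, Pereira, Bianchi and Espinoza (Professor).
Takahashi, Pereira, Bianchi and Espinoza all have years of continuous service 31 years, so the next rule applies.
Among Takahashi, Pereira, Bianchi and Espinoza, by date the degree was conferred (later first): Takahashi (2018-01-28) before Pereira (2016-04-04) before Bianchi (2014-06-02) before Espinoza (2011-11-06).
Order: Farouk, Adeyemi, Takahashi, Pereira, Bianchi, Espinoza. So position 4.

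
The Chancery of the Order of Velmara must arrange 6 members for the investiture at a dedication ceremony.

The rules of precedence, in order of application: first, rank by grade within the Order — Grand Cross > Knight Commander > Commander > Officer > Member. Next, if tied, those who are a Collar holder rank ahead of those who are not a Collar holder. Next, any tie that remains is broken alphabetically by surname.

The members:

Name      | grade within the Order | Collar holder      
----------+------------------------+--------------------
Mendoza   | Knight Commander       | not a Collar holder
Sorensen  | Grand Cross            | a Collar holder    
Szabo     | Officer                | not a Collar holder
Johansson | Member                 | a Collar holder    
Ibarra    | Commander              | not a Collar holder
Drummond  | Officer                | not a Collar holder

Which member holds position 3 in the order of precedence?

By grade within the Order: Sorensen (Grand Cross); then Mendoza (Knight Commander); then Ibarra (Commander); then Drummond and Szabo (Officer); then Johansson (Member).
Drummond and Szabo are each not a Collar holder, so the next rule applies.
Among Drummond and Szabo, alphabetically by surname: Drummond before Szabo.
Order: Sorensen, Mendoza, Ibarra, Drummond, Szabo, Johansson.

Ibarra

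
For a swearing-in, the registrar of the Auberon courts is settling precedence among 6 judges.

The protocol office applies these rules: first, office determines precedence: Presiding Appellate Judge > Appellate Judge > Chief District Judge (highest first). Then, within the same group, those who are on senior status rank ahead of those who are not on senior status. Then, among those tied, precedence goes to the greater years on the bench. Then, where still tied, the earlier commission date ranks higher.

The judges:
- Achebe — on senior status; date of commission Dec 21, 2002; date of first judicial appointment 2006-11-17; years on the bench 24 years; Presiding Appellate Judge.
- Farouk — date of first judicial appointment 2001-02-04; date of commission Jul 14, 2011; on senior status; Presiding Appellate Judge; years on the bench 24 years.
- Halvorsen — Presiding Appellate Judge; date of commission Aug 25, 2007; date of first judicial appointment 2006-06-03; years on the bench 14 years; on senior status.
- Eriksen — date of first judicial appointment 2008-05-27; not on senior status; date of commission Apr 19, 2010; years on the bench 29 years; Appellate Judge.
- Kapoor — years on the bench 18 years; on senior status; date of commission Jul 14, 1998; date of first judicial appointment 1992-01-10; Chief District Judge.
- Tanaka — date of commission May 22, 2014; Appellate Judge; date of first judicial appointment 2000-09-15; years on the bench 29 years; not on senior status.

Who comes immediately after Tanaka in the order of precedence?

By office: Achebe, Farouk and Halvorsen (Presiding Appellate Judge); then Eriksen and Tanaka (Appellate Judge); then Kapoor (Chief District Judge).
Achebe, Farouk and Halvorsen are each on senior status, so the next rule applies.
Among Achebe, Farouk and Halvorsen, by years on the bench (higher first): Achebe and Farouk (24 years) before Halvorsen (14 years).
Among Achebe and Farouk, by date of commission (earlier first): Achebe (Dec 21, 2002) before Farouk (Jul 14, 2011).
Eriksen and Tanaka are each not on senior status, so the next rule applies.
Eriksen and Tanaka both have years on the bench 29 years, so the next rule applies.
Among Eriksen and Tanaka, by date of commission (earlier first): Eriksen (Apr 19, 2010) before Tanaka (May 22, 2014).
Order: Achebe, Farouk, Halvorsen, Eriksen, Tanaka, Kapoor.

Kapoor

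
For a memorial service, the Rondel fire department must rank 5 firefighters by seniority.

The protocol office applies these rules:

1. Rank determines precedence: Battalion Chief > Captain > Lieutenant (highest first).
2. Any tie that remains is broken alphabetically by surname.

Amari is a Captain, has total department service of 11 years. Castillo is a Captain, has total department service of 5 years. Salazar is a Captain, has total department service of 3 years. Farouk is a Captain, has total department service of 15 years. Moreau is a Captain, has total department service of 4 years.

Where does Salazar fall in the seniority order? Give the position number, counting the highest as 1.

By rank: Amari, Castillo, Farouk, Moreau and Salazar (Captain).
Among Amari, Castillo, Farouk, Moreau and Salazar, alphabetically by surname: Amari before Castillo before Farouk before Moreau before Salazar.
Order: Amari, Castillo, Farouk, Moreau, Salazar. So position 5.

5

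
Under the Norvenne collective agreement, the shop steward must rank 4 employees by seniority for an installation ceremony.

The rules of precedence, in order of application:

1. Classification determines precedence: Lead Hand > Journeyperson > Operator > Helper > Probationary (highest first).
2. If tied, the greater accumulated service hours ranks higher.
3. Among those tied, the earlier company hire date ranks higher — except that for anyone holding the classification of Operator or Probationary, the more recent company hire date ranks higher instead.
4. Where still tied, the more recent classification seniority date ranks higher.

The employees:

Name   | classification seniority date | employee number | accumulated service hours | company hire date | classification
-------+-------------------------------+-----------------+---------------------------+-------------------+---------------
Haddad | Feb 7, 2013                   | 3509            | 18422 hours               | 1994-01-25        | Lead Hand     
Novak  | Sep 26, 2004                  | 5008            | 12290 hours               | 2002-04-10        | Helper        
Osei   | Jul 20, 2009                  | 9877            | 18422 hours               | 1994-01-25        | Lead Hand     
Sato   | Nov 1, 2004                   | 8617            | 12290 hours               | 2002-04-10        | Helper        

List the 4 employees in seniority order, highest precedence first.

Haddad, Osei, Sato, Novak

By classification: Haddad and Osei (Lead Hand); then Sato and Novak (Helper).
Haddad and Osei both have accumulated service hours 18422 hours, so the next rule applies.
Haddad and Osei both have company hire date 1994-01-25, so the next rule applies.
Among Haddad and Osei, by classification seniority date (later first): Haddad (Feb 7, 2013) before Osei (Jul 20, 2009).
Sato and Novak both have accumulated service hours 12290 hours, so the next rule applies.
Sato and Novak both have company hire date 2002-04-10, so the next rule applies.
Among Sato and Novak, by classification seniority date (later first): Sato (Nov 1, 2004) before Novak (Sep 26, 2004).
Full order: Haddad, Osei, Sato, Novak.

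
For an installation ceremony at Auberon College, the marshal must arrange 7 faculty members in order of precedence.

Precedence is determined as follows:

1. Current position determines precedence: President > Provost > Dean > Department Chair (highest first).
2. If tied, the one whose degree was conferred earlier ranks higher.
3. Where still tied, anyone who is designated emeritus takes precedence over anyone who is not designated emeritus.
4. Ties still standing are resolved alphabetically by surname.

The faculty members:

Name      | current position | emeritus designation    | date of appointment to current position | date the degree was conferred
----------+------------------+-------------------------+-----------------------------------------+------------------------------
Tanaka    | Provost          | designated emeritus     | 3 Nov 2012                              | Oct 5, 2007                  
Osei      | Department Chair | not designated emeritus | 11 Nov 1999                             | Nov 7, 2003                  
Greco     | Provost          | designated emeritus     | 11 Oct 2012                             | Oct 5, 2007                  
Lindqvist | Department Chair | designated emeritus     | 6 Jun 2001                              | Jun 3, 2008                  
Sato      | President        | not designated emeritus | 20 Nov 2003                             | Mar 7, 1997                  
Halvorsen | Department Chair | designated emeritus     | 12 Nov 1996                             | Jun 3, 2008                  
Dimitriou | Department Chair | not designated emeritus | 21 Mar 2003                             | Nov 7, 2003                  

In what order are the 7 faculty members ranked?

Sato, Greco, Tanaka, Dimitriou, Osei, Halvorsen, Lindqvist

By current position: Sato (President); then Greco and Tanaka (Provost); then Dimitriou, Osei, Halvorsen and Lindqvist (Department Chair).
Greco and Tanaka both have date the degree was conferred Oct 5, 2007, so the next rule applies.
Greco and Tanaka are each designated emeritus, so the next rule applies.
Among Greco and Tanaka, alphabetically by surname: Greco before Tanaka.
Among Dimitriou, Osei, Halvorsen and Lindqvist, by date the degree was conferred (earlier first): Dimitriou and Osei (Nov 7, 2003) before Halvorsen and Lindqvist (Jun 3, 2008).
Dimitriou and Osei are each not designated emeritus, so the next rule applies.
Among Dimitriou and Osei, alphabetically by surname: Dimitriou before Osei.
Halvorsen and Lindqvist are each designated emeritus, so the next rule applies.
Among Halvorsen and Lindqvist, alphabetically by surname: Halvorsen before Lindqvist.
Full order: Sato, Greco, Tanaka, Dimitriou, Osei, Halvorsen, Lindqvist.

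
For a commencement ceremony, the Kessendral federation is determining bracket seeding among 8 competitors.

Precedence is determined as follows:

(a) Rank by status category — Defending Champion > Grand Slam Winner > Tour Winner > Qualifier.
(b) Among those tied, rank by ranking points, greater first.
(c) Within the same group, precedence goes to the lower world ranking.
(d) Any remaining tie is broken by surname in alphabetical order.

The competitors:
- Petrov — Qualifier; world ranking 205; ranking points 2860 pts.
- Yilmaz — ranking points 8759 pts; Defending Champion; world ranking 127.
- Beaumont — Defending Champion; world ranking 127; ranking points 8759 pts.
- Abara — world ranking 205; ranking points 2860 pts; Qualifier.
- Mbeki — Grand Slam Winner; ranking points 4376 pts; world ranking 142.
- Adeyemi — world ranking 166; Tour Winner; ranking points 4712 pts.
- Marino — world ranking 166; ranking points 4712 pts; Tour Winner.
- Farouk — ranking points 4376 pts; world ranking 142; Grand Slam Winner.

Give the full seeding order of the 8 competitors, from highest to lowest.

By status category: Beaumont and Yilmaz (Defending Champion); then Farouk and Mbeki (Grand Slam Winner); then Adeyemi and Marino (Tour Winner); then Abara and Petrov (Qualifier).
Beaumont and Yilmaz both have ranking points 8759 pts, so the next rule applies.
Beaumont and Yilmaz both have world ranking 127, so the next rule applies.
Among Beaumont and Yilmaz, alphabetically by surname: Beaumont before Yilmaz.
Farouk and Mbeki both have ranking points 4376 pts, so the next rule applies.
Farouk and Mbeki both have world ranking 142, so the next rule applies.
Among Farouk and Mbeki, alphabetically by surname: Farouk before Mbeki.
Adeyemi and Marino both have ranking points 4712 pts, so the next rule applies.
Adeyemi and Marino both have world ranking 166, so the next rule applies.
Among Adeyemi and Marino, alphabetically by surname: Adeyemi before Marino.
Abara and Petrov both have ranking points 2860 pts, so the next rule applies.
Abara and Petrov both have world ranking 205, so the next rule applies.
Among Abara and Petrov, alphabetically by surname: Abara before Petrov.
Full order: Beaumont, Yilmaz, Farouk, Mbeki, Adeyemi, Marino, Abara, Petrov.

Beaumont, Yilmaz, Farouk, Mbeki, Adeyemi, Marino, Abara, Petrov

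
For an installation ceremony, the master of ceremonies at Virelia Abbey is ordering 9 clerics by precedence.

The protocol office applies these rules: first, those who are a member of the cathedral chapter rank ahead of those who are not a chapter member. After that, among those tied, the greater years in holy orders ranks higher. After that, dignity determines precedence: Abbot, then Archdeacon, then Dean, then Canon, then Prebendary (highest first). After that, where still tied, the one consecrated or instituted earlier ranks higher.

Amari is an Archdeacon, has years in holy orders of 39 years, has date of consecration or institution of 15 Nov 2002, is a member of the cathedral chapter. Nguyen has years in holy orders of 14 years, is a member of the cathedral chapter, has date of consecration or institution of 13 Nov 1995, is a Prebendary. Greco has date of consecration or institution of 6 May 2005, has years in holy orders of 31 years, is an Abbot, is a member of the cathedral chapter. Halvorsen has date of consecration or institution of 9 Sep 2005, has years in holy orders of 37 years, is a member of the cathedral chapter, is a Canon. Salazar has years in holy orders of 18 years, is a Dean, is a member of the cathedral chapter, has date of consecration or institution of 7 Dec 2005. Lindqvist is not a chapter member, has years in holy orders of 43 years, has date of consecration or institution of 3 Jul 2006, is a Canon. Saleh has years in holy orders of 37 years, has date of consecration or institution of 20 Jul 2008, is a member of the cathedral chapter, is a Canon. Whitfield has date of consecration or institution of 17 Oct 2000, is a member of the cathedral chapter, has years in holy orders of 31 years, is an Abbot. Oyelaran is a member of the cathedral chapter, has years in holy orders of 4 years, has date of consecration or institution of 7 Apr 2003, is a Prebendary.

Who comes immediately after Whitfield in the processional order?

Greco

By the first rule: Amari, Halvorsen, Saleh, Whitfield, Greco, Salazar, Nguyen and Oyelaran (each a member of the cathedral chapter); then Lindqvist (not a chapter member).
Among Amari, Halvorsen, Saleh, Whitfield, Greco, Salazar, Nguyen and Oyelaran, by years in holy orders (higher first): Amari (39 years) before Halvorsen and Saleh (37 years) before Whitfield and Greco (31 years) before Salazar (18 years) before Nguyen (14 years) before Oyelaran (4 years).
Halvorsen and Saleh are each Canon, so the next rule applies.
Among Halvorsen and Saleh, by date of consecration or institution (earlier first): Halvorsen (9 Sep 2005) before Saleh (20 Jul 2008).
Whitfield and Greco are each Abbot, so the next rule applies.
Among Whitfield and Greco, by date of consecration or institution (earlier first): Whitfield (17 Oct 2000) before Greco (6 May 2005).
Order: Amari, Halvorsen, Saleh, Whitfield, Greco, Salazar, Nguyen, Oyelaran, Lindqvist.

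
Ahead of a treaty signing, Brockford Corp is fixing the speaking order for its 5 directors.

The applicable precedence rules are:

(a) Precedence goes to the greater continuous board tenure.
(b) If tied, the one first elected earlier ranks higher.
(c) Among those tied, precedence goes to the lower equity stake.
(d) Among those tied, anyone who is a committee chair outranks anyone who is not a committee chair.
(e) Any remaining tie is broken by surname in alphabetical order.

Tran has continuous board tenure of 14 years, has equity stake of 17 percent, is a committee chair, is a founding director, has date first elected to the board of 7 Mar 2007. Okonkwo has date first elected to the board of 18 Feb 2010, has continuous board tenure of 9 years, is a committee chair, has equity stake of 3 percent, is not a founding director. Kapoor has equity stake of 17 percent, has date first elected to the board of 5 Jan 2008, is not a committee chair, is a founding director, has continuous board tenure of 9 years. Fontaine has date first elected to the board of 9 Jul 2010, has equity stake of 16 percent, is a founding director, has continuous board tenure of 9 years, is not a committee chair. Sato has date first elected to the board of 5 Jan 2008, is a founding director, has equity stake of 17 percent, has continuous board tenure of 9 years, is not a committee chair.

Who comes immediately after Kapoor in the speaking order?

By continuous board tenure (higher first): Tran (14 years); then Kapoor, Sato, Okonkwo and Fontaine (each 9 years).
Among Kapoor, Sato, Okonkwo and Fontaine, by date first elected to the board (earlier first): Kapoor and Sato (5 Jan 2008) before Okonkwo (18 Feb 2010) before Fontaine (9 Jul 2010).
Kapoor and Sato both have equity stake 17 percent, so the next rule applies.
Kapoor and Sato are each not a committee chair, so the next rule applies.
Among Kapoor and Sato, alphabetically by surname: Kapoor before Sato.
Order: Tran, Kapoor, Sato, Okonkwo, Fontaine.

Sato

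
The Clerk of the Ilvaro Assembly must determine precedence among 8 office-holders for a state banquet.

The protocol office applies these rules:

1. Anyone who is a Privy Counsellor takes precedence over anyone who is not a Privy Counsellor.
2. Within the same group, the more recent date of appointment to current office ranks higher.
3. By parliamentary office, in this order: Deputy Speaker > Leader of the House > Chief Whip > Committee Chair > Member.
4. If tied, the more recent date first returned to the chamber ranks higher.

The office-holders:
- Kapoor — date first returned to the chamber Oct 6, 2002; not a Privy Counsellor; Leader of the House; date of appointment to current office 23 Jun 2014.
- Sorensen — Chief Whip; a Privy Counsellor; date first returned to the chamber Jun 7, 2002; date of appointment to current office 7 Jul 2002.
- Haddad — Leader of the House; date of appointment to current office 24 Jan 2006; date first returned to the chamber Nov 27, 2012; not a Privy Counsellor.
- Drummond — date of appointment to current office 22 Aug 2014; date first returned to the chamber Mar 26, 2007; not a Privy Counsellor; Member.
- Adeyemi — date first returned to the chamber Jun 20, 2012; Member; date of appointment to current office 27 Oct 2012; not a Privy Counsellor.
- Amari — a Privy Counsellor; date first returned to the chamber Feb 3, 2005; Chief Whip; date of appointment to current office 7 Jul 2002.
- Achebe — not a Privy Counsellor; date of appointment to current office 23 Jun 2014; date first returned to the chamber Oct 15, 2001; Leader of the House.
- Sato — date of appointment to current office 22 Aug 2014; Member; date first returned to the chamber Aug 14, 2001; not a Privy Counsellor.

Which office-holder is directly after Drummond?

Sato

By the first rule: Amari and Sorensen (both a Privy Counsellor); then Drummond, Sato, Kapoor, Achebe, Adeyemi and Haddad (each not a Privy Counsellor).
Amari and Sorensen both have date of appointment to current office 7 Jul 2002, so the next rule applies.
Amari and Sorensen are each Chief Whip, so the next rule applies.
Among Amari and Sorensen, by date first returned to the chamber (later first): Amari (Feb 3, 2005) before Sorensen (Jun 7, 2002).
Among Drummond, Sato, Kapoor, Achebe, Adeyemi and Haddad, by date of appointment to current office (later first): Drummond and Sato (22 Aug 2014) before Kapoor and Achebe (23 Jun 2014) before Adeyemi (27 Oct 2012) before Haddad (24 Jan 2006).
Drummond and Sato are each Member, so the next rule applies.
Among Drummond and Sato, by date first returned to the chamber (later first): Drummond (Mar 26, 2007) before Sato (Aug 14, 2001).
Kapoor and Achebe are each Leader of the House, so the next rule applies.
Among Kapoor and Achebe, by date first returned to the chamber (later first): Kapoor (Oct 6, 2002) before Achebe (Oct 15, 2001).
Order: Amari, Sorensen, Drummond, Sato, Kapoor, Achebe, Adeyemi, Haddad.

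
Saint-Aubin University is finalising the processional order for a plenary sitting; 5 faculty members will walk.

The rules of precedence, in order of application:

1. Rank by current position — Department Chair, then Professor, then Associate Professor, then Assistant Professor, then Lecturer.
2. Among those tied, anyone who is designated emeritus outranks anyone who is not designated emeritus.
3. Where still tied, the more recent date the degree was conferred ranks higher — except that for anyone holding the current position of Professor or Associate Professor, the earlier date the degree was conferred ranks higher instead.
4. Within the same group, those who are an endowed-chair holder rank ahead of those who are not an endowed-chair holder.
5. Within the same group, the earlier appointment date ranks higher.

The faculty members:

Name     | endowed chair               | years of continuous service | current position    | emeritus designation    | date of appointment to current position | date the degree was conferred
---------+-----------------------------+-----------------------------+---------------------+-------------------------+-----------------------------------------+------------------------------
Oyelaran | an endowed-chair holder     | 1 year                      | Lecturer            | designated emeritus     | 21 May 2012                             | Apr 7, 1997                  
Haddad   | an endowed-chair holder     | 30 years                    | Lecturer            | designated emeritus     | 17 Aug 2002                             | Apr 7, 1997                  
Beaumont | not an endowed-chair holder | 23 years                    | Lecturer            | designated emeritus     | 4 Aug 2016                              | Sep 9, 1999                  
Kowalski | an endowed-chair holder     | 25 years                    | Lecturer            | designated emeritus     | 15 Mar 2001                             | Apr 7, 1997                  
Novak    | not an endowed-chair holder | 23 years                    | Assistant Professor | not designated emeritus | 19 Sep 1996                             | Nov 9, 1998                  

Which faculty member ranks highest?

Novak

By current position: Novak (Assistant Professor); then Beaumont, Kowalski, Haddad and Oyelaran (Lecturer).
Beaumont, Kowalski, Haddad and Oyelaran are each designated emeritus, so the next rule applies.
Among Beaumont, Kowalski, Haddad and Oyelaran, by date the degree was conferred (later first): Beaumont (Sep 9, 1999) before Kowalski, Haddad and Oyelaran (Apr 7, 1997).
Kowalski, Haddad and Oyelaran are each an endowed-chair holder, so the next rule applies.
Among Kowalski, Haddad and Oyelaran, by date of appointment to current position (earlier first): Kowalski (15 Mar 2001) before Haddad (17 Aug 2002) before Oyelaran (21 May 2012).
Order: Novak, Beaumont, Kowalski, Haddad, Oyelaran.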